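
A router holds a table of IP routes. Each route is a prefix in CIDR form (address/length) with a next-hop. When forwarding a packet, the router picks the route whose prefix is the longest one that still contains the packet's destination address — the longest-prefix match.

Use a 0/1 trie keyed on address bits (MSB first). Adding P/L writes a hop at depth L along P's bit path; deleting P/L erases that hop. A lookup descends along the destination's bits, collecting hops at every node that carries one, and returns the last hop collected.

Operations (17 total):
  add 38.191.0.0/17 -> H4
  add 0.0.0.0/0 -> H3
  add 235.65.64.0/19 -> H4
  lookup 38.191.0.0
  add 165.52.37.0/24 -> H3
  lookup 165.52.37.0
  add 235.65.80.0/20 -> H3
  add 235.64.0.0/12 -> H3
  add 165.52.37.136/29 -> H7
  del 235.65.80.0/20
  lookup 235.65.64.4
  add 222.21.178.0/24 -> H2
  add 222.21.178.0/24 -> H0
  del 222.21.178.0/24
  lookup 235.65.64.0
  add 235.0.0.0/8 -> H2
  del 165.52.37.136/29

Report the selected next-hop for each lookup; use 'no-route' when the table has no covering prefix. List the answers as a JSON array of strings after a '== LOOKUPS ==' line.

Apply in order:
  add 38.191.0.0/17 -> H4 at depth 17
  add 0.0.0.0/0 -> H3 at depth 0
  add 235.65.64.0/19 -> H4 at depth 19
  lookup 38.191.0.0: bits 00100110101111110 walk d0:H3→d1:-→d2:-→d3:-→d4:-→d5:-→d6:-→d7:-→d8:-→d9:-→d10:-→d11:-→d12:-→d13:-→d14:-→d15:-→d16:-→d17:H4 -> H4
  add 165.52.37.0/24 -> H3 at depth 24
  lookup 165.52.37.0: bits 101001010011010000100101 walk d0:H3→d1:-→d2:-→d3:-→d4:-→d5:-→d6:-→d7:-→d8:-→d9:-→d10:-→d11:-→d12:-→d13:-→d14:-→d15:-→d16:-→d17:-→d18:-→d19:-→d20:-→d21:-→d22:-→d23:-→d24:H3 -> H3
  add 235.65.80.0/20 -> H3 at depth 20
  add 235.64.0.0/12 -> H3 at depth 12
  add 165.52.37.136/29 -> H7 at depth 29
  - 235.65.80.0/20 clear@20
  lookup 235.65.64.4: bits 1110101101000001010 walk d0:H3→d1:-→d2:-→d3:-→d4:-→d5:-→d6:-→d7:-→d8:-→d9:-→d10:-→d11:-→d12:H3→d13:-→d14:-→d15:-→d16:-→d17:-→d18:-→d19:H4 -> H4
  add 222.21.178.0/24 -> H2 at depth 24
  add 222.21.178.0/24 -> H0 at depth 24
  - 222.21.178.0/24 clear@24
  lookup 235.65.64.0: bits 1110101101000001010 walk d0:H3→d1:-→d2:-→d3:-→d4:-→d5:-→d6:-→d7:-→d8:-→d9:-→d10:-→d11:-→d12:H3→d13:-→d14:-→d15:-→d16:-→d17:-→d18:-→d19:H4 -> H4
  add 235.0.0.0/8 -> H2 at depth 8
  - 165.52.37.136/29 clear@29

== LOOKUPS ==
["H4","H3","H4","H4"]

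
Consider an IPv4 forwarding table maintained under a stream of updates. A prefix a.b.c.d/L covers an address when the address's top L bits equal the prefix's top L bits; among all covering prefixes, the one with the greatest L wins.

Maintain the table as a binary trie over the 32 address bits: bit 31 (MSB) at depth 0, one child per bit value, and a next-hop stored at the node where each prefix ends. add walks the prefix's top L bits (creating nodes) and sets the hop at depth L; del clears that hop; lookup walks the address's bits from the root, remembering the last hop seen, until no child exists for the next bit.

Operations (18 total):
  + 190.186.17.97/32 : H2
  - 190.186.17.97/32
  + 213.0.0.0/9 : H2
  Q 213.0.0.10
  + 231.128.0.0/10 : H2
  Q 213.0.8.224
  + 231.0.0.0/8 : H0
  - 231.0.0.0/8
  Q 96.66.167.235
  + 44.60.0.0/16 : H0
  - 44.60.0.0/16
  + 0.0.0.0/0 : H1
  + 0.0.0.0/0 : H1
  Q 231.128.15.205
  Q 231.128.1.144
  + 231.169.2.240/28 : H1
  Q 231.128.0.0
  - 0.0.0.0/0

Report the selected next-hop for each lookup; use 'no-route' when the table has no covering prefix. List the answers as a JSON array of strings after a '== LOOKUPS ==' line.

Apply in order:
  + 190.186.17.97/32 (H2) depth=32
  - 190.186.17.97/32 clear@32
  + 213.0.0.0/9 (H2) depth=9
  Q 213.0.0.10: descend 110101010 ; hops seen [H2] ; pick H2
  + 231.128.0.0/10 (H2) depth=10
  Q 213.0.8.224: descend 110101010 ; hops seen [H2] ; pick H2
  + 231.0.0.0/8 (H0) depth=8
  - 231.0.0.0/8 clear@8
  Q 96.66.167.235: descend ε ; hops seen [∅] ; pick no-route
  + 44.60.0.0/16 (H0) depth=16
  - 44.60.0.0/16 clear@16
  + 0.0.0.0/0 (H1) depth=0
  + 0.0.0.0/0 (H1) depth=0
  Q 231.128.15.205: descend 1110011110 ; hops seen [H1,H2] ; pick H2
  Q 231.128.1.144: descend 1110011110 ; hops seen [H1,H2] ; pick H2
  + 231.169.2.240/28 (H1) depth=28
  Q 231.128.0.0: descend 1110011110 ; hops seen [H1,H2] ; pick H2
  - 0.0.0.0/0 clear@0

== LOOKUPS ==
["H2","H2","no-route","H2","H2","H2"]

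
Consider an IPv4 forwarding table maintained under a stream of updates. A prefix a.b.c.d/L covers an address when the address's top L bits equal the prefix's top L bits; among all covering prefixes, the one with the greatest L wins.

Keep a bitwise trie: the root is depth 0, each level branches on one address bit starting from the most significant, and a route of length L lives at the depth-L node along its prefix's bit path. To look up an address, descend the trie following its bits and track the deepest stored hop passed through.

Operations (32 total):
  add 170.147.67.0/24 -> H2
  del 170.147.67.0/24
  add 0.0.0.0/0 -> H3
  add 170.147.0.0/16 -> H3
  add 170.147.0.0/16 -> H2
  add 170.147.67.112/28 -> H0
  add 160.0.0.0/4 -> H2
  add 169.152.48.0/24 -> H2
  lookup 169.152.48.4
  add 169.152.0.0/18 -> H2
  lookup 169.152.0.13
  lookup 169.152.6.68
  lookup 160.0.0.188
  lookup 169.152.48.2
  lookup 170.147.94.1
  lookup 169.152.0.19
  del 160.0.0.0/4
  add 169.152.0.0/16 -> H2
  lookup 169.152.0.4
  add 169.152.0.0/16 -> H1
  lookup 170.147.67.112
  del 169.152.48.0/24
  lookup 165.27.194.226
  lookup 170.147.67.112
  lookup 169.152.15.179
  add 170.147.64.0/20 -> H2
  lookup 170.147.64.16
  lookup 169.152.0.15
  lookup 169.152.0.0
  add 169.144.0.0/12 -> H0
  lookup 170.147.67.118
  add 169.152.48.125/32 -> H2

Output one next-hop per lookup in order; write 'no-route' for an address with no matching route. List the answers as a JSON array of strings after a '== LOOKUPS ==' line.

Process each operation:
  add 170.147.67.0/24 -> H2 at depth 24
  del 170.147.67.0/24 (clear depth 24)
  add 0.0.0.0/0 -> H3 at depth 0
  add 170.147.0.0/16 -> H3 at depth 16
  add 170.147.0.0/16 -> H2 at depth 16
  add 170.147.67.112/28 -> H0 at depth 28
  add 160.0.0.0/4 -> H2 at depth 4
  add 169.152.48.0/24 -> H2 at depth 24
  ? 169.152.48.4  path d0:H3→d1:-→d2:-→d3:-→d4:H2→d5:-→d6:-→d7:-→d8:-→d9:-→d10:-→d11:-→d12:-→d13:-→d14:-→d15:-→d16:-→d17:-→d18:-→d19:-→d20:-→d21:-→d22:-→d23:-→d24:H2  best=H2
  add 169.152.0.0/18 -> H2 at depth 18
  ? 169.152.0.13  path d0:H3→d1:-→d2:-→d3:-→d4:H2→d5:-→d6:-→d7:-→d8:-→d9:-→d10:-→d11:-→d12:-→d13:-→d14:-→d15:-→d16:-→d17:-→d18:H2  best=H2
  ? 169.152.6.68  path d0:H3→d1:-→d2:-→d3:-→d4:H2→d5:-→d6:-→d7:-→d8:-→d9:-→d10:-→d11:-→d12:-→d13:-→d14:-→d15:-→d16:-→d17:-→d18:H2  best=H2
  ? 160.0.0.188  path d0:H3→d1:-→d2:-→d3:-→d4:H2  best=H2
  ? 169.152.48.2  path d0:H3→d1:-→d2:-→d3:-→d4:H2→d5:-→d6:-→d7:-→d8:-→d9:-→d10:-→d11:-→d12:-→d13:-→d14:-→d15:-→d16:-→d17:-→d18:H2→d19:-→d20:-→d21:-→d22:-→d23:-→d24:H2  best=H2
  ? 170.147.94.1  path d0:H3→d1:-→d2:-→d3:-→d4:H2→d5:-→d6:-→d7:-→d8:-→d9:-→d10:-→d11:-→d12:-→d13:-→d14:-→d15:-→d16:H2→d17:-→d18:-→d19:-  best=H2
  ? 169.152.0.19  path d0:H3→d1:-→d2:-→d3:-→d4:H2→d5:-→d6:-→d7:-→d8:-→d9:-→d10:-→d11:-→d12:-→d13:-→d14:-→d15:-→d16:-→d17:-→d18:H2  best=H2
  del 160.0.0.0/4 (clear depth 4)
  add 169.152.0.0/16 -> H2 at depth 16
  ? 169.152.0.4  path d0:H3→d1:-→d2:-→d3:-→d4:-→d5:-→d6:-→d7:-→d8:-→d9:-→d10:-→d11:-→d12:-→d13:-→d14:-→d15:-→d16:H2→d17:-→d18:H2  best=H2
  add 169.152.0.0/16 -> H1 at depth 16
  ? 170.147.67.112  path d0:H3→d1:-→d2:-→d3:-→d4:-→d5:-→d6:-→d7:-→d8:-→d9:-→d10:-→d11:-→d12:-→d13:-→d14:-→d15:-→d16:H2→d17:-→d18:-→d19:-→d20:-→d21:-→d22:-→d23:-→d24:-→d25:-→d26:-→d27:-→d28:H0  best=H0
  del 169.152.48.0/24 (clear depth 24)
  ? 165.27.194.226  path d0:H3→d1:-→d2:-→d3:-→d4:-  best=H3
  ? 170.147.67.112  path d0:H3→d1:-→d2:-→d3:-→d4:-→d5:-→d6:-→d7:-→d8:-→d9:-→d10:-→d11:-→d12:-→d13:-→d14:-→d15:-→d16:H2→d17:-→d18:-→d19:-→d20:-→d21:-→d22:-→d23:-→d24:-→d25:-→d26:-→d27:-→d28:H0  best=H0
  ? 169.152.15.179  path d0:H3→d1:-→d2:-→d3:-→d4:-→d5:-→d6:-→d7:-→d8:-→d9:-→d10:-→d11:-→d12:-→d13:-→d14:-→d15:-→d16:H1→d17:-→d18:H2  best=H2
  add 170.147.64.0/20 -> H2 at depth 20
  ? 170.147.64.16  path d0:H3→d1:-→d2:-→d3:-→d4:-→d5:-→d6:-→d7:-→d8:-→d9:-→d10:-→d11:-→d12:-→d13:-→d14:-→d15:-→d16:H2→d17:-→d18:-→d19:-→d20:H2→d21:-→d22:-  best=H2
  ? 169.152.0.15  path d0:H3→d1:-→d2:-→d3:-→d4:-→d5:-→d6:-→d7:-→d8:-→d9:-→d10:-→d11:-→d12:-→d13:-→d14:-→d15:-→d16:H1→d17:-→d18:H2  best=H2
  ? 169.152.0.0  path d0:H3→d1:-→d2:-→d3:-→d4:-→d5:-→d6:-→d7:-→d8:-→d9:-→d10:-→d11:-→d12:-→d13:-→d14:-→d15:-→d16:H1→d17:-→d18:H2  best=H2
  add 169.144.0.0/12 -> H0 at depth 12
  ? 170.147.67.118  path d0:H3→d1:-→d2:-→d3:-→d4:-→d5:-→d6:-→d7:-→d8:-→d9:-→d10:-→d11:-→d12:-→d13:-→d14:-→d15:-→d16:H2→d17:-→d18:-→d19:-→d20:H2→d21:-→d22:-→d23:-→d24:-→d25:-→d26:-→d27:-→d28:H0  best=H0
  add 169.152.48.125/32 -> H2 at depth 32

== LOOKUPS ==
["H2","H2","H2","H2","H2","H2","H2","H2","H0","H3","H0","H2","H2","H2","H2","H0"]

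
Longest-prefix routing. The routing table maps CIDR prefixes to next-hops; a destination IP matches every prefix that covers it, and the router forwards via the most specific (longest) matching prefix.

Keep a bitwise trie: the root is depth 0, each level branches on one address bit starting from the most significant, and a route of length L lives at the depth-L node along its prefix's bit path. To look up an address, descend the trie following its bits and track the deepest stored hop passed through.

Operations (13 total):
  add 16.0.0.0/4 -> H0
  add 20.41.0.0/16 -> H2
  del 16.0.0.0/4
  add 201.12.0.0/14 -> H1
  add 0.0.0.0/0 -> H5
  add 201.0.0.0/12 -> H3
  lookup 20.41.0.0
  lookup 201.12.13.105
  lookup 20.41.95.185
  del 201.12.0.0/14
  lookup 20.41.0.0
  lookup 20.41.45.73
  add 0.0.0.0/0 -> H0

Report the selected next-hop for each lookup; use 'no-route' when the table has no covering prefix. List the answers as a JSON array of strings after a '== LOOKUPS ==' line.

Apply in order:
  add 16.0.0.0/4 -> H0 at depth 4
  add 20.41.0.0/16 -> H2 at depth 16
  del 16.0.0.0/4 (clear depth 4)
  add 201.12.0.0/14 -> H1 at depth 14
  add 0.0.0.0/0 -> H5 at depth 0
  add 201.0.0.0/12 -> H3 at depth 12
  lookup 20.41.0.0: bits 0001010000101001 walk d0:H5→d1:-→d2:-→d3:-→d4:-→d5:-→d6:-→d7:-→d8:-→d9:-→d10:-→d11:-→d12:-→d13:-→d14:-→d15:-→d16:H2 -> H2
  lookup 201.12.13.105: bits 11001001000011 walk d0:H5→d1:-→d2:-→d3:-→d4:-→d5:-→d6:-→d7:-→d8:-→d9:-→d10:-→d11:-→d12:H3→d13:-→d14:H1 -> H1
  lookup 20.41.95.185: bits 0001010000101001 walk d0:H5→d1:-→d2:-→d3:-→d4:-→d5:-→d6:-→d7:-→d8:-→d9:-→d10:-→d11:-→d12:-→d13:-→d14:-→d15:-→d16:H2 -> H2
  del 201.12.0.0/14 (clear depth 14)
  lookup 20.41.0.0: bits 0001010000101001 walk d0:H5→d1:-→d2:-→d3:-→d4:-→d5:-→d6:-→d7:-→d8:-→d9:-→d10:-→d11:-→d12:-→d13:-→d14:-→d15:-→d16:H2 -> H2
  lookup 20.41.45.73: bits 0001010000101001 walk d0:H5→d1:-→d2:-→d3:-→d4:-→d5:-→d6:-→d7:-→d8:-→d9:-→d10:-→d11:-→d12:-→d13:-→d14:-→d15:-→d16:H2 -> H2
  add 0.0.0.0/0 -> H0 at depth 0

== LOOKUPS ==
["H2","H1","H2","H2","H2"]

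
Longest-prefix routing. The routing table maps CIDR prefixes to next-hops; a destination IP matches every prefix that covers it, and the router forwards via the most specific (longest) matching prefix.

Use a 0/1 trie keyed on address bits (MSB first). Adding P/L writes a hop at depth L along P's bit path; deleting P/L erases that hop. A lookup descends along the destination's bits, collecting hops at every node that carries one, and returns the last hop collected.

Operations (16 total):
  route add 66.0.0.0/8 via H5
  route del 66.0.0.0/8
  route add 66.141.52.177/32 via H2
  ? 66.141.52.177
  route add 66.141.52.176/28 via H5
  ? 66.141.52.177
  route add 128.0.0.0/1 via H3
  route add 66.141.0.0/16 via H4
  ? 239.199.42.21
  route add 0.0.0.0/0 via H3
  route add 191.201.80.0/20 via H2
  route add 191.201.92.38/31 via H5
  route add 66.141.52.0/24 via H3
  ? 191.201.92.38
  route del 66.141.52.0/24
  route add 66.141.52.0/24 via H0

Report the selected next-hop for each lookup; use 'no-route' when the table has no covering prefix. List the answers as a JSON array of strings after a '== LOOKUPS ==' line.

Process each operation:
  + 66.0.0.0/8 (H5) depth=8
  - 66.0.0.0/8 clear@8
  + 66.141.52.177/32 (H2) depth=32
  Q 66.141.52.177: descend 01000010100011010011010010110001 ; hops seen [H2] ; pick H2
  + 66.141.52.176/28 (H5) depth=28
  Q 66.141.52.177: descend 01000010100011010011010010110001 ; hops seen [H5,H2] ; pick H2
  + 128.0.0.0/1 (H3) depth=1
  + 66.141.0.0/16 (H4) depth=16
  Q 239.199.42.21: descend 1 ; hops seen [H3] ; pick H3
  + 0.0.0.0/0 (H3) depth=0
  + 191.201.80.0/20 (H2) depth=20
  + 191.201.92.38/31 (H5) depth=31
  + 66.141.52.0/24 (H3) depth=24
  Q 191.201.92.38: descend 1011111111001001010111000010011 ; hops seen [H3,H3,H2,H5] ; pick H5
  - 66.141.52.0/24 clear@24
  + 66.141.52.0/24 (H0) depth=24

== LOOKUPS ==
["H2","H2","H3","H5"]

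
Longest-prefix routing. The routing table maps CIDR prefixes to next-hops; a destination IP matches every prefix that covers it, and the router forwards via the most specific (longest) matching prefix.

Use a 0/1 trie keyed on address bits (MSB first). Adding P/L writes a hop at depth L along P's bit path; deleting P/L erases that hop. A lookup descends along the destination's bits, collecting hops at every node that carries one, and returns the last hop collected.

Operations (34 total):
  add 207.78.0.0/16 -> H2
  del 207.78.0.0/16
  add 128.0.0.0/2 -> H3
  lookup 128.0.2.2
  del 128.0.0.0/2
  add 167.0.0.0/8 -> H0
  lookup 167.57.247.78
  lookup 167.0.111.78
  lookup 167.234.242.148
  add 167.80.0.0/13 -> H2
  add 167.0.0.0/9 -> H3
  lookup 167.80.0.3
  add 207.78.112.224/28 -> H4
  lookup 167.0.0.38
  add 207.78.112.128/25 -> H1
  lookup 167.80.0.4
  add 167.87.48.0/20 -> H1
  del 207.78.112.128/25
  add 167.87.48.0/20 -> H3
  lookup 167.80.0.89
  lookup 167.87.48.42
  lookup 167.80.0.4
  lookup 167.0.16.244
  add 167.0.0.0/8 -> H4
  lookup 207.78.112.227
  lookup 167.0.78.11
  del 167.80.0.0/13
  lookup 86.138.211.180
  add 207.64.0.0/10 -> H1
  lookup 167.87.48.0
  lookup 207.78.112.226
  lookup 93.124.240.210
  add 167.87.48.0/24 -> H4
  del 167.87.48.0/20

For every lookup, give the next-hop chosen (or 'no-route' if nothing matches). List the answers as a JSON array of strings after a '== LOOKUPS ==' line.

Apply in order:
  + 207.78.0.0/16 (H2) depth=16
  del 207.78.0.0/16 (clear depth 16)
  + 128.0.0.0/2 (H3) depth=2
  lookup 128.0.2.2: bits 10 walk d0:-→d1:-→d2:H3 -> H3
  del 128.0.0.0/2 (clear depth 2)
  + 167.0.0.0/8 (H0) depth=8
  lookup 167.57.247.78: bits 10100111 walk d0:-→d1:-→d2:-→d3:-→d4:-→d5:-→d6:-→d7:-→d8:H0 -> H0
  lookup 167.0.111.78: bits 10100111 walk d0:-→d1:-→d2:-→d3:-→d4:-→d5:-→d6:-→d7:-→d8:H0 -> H0
  lookup 167.234.242.148: bits 10100111 walk d0:-→d1:-→d2:-→d3:-→d4:-→d5:-→d6:-→d7:-→d8:H0 -> H0
  + 167.80.0.0/13 (H2) depth=13
  + 167.0.0.0/9 (H3) depth=9
  lookup 167.80.0.3: bits 1010011101010 walk d0:-→d1:-→d2:-→d3:-→d4:-→d5:-→d6:-→d7:-→d8:H0→d9:H3→d10:-→d11:-→d12:-→d13:H2 -> H2
  + 207.78.112.224/28 (H4) depth=28
  lookup 167.0.0.38: bits 101001110 walk d0:-→d1:-→d2:-→d3:-→d4:-→d5:-→d6:-→d7:-→d8:H0→d9:H3 -> H3
  + 207.78.112.128/25 (H1) depth=25
  lookup 167.80.0.4: bits 1010011101010 walk d0:-→d1:-→d2:-→d3:-→d4:-→d5:-→d6:-→d7:-→d8:H0→d9:H3→d10:-→d11:-→d12:-→d13:H2 -> H2
  + 167.87.48.0/20 (H1) depth=20
  del 207.78.112.128/25 (clear depth 25)
  + 167.87.48.0/20 (H3) depth=20
  lookup 167.80.0.89: bits 1010011101010 walk d0:-→d1:-→d2:-→d3:-→d4:-→d5:-→d6:-→d7:-→d8:H0→d9:H3→d10:-→d11:-→d12:-→d13:H2 -> H2
  lookup 167.87.48.42: bits 10100111010101110011 walk d0:-→d1:-→d2:-→d3:-→d4:-→d5:-→d6:-→d7:-→d8:H0→d9:H3→d10:-→d11:-→d12:-→d13:H2→d14:-→d15:-→d16:-→d17:-→d18:-→d19:-→d20:H3 -> H3
  lookup 167.80.0.4: bits 1010011101010 walk d0:-→d1:-→d2:-→d3:-→d4:-→d5:-→d6:-→d7:-→d8:H0→d9:H3→d10:-→d11:-→d12:-→d13:H2 -> H2
  lookup 167.0.16.244: bits 101001110 walk d0:-→d1:-→d2:-→d3:-→d4:-→d5:-→d6:-→d7:-→d8:H0→d9:H3 -> H3
  + 167.0.0.0/8 (H4) depth=8
  lookup 207.78.112.227: bits 1100111101001110011100001110 walk d0:-→d1:-→d2:-→d3:-→d4:-→d5:-→d6:-→d7:-→d8:-→d9:-→d10:-→d11:-→d12:-→d13:-→d14:-→d15:-→d16:-→d17:-→d18:-→d19:-→d20:-→d21:-→d22:-→d23:-→d24:-→d25:-→d26:-→d27:-→d28:H4 -> H4
  lookup 167.0.78.11: bits 101001110 walk d0:-→d1:-→d2:-→d3:-→d4:-→d5:-→d6:-→d7:-→d8:H4→d9:H3 -> H3
  del 167.80.0.0/13 (clear depth 13)
  lookup 86.138.211.180: bits ε walk d0:- -> no-route
  + 207.64.0.0/10 (H1) depth=10
  lookup 167.87.48.0: bits 10100111010101110011 walk d0:-→d1:-→d2:-→d3:-→d4:-→d5:-→d6:-→d7:-→d8:H4→d9:H3→d10:-→d11:-→d12:-→d13:-→d14:-→d15:-→d16:-→d17:-→d18:-→d19:-→d20:H3 -> H3
  lookup 207.78.112.226: bits 1100111101001110011100001110 walk d0:-→d1:-→d2:-→d3:-→d4:-→d5:-→d6:-→d7:-→d8:-→d9:-→d10:H1→d11:-→d12:-→d13:-→d14:-→d15:-→d16:-→d17:-→d18:-→d19:-→d20:-→d21:-→d22:-→d23:-→d24:-→d25:-→d26:-→d27:-→d28:H4 -> H4
  lookup 93.124.240.210: bits ε walk d0:- -> no-route
  + 167.87.48.0/24 (H4) depth=24
  del 167.87.48.0/20 (clear depth 20)

== LOOKUPS ==
["H3","H0","H0","H0","H2","H3","H2","H2","H3","H2","H3","H4","H3","no-route","H3","H4","no-route"]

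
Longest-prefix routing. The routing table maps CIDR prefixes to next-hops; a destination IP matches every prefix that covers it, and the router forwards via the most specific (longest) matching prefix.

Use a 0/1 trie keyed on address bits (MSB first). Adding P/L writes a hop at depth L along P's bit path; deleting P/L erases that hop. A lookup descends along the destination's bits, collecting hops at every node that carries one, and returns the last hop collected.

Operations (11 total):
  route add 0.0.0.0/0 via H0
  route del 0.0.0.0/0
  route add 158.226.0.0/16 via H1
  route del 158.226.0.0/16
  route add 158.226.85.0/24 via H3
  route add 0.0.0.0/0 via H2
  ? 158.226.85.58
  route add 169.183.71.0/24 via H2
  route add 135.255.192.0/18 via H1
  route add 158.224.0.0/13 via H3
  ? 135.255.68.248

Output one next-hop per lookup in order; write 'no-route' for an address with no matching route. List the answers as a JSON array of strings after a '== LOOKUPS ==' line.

Apply in order:
  add 0.0.0.0/0 -> H0 at depth 0
  - 0.0.0.0/0 clear@0
  add 158.226.0.0/16 -> H1 at depth 16
  - 158.226.0.0/16 clear@16
  add 158.226.85.0/24 -> H3 at depth 24
  add 0.0.0.0/0 -> H2 at depth 0
  ? 158.226.85.58  path d0:H2→d1:-→d2:-→d3:-→d4:-→d5:-→d6:-→d7:-→d8:-→d9:-→d10:-→d11:-→d12:-→d13:-→d14:-→d15:-→d16:-→d17:-→d18:-→d19:-→d20:-→d21:-→d22:-→d23:-→d24:H3  best=H3
  add 169.183.71.0/24 -> H2 at depth 24
  add 135.255.192.0/18 -> H1 at depth 18
  add 158.224.0.0/13 -> H3 at depth 13
  ? 135.255.68.248  path d0:H2→d1:-→d2:-→d3:-→d4:-→d5:-→d6:-→d7:-→d8:-→d9:-→d10:-→d11:-→d12:-→d13:-→d14:-→d15:-→d16:-  best=H2

== LOOKUPS ==
["H3","H2"]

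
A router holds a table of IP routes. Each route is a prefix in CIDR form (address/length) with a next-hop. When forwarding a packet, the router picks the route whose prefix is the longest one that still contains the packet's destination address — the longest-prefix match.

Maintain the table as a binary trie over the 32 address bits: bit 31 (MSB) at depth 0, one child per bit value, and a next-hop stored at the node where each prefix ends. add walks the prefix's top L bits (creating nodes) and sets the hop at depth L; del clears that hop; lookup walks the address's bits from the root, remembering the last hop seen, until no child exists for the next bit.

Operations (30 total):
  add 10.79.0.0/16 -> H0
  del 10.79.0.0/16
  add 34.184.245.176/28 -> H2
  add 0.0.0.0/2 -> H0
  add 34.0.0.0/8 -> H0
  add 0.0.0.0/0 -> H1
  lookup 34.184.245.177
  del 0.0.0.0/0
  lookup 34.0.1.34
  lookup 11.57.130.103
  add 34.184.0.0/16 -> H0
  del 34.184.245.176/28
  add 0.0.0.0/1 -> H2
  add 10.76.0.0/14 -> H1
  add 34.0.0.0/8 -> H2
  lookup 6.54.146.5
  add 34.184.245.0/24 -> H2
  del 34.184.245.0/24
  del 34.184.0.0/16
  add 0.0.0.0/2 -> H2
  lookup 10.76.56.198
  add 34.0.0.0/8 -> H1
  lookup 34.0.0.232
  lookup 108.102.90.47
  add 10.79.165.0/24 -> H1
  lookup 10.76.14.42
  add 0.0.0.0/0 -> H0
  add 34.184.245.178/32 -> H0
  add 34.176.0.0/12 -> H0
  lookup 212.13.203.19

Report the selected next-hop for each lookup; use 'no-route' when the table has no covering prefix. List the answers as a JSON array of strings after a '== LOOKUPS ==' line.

Process each operation:
  add 10.79.0.0/16 -> H0 at depth 16
  - 10.79.0.0/16 clear@16
  add 34.184.245.176/28 -> H2 at depth 28
  add 0.0.0.0/2 -> H0 at depth 2
  add 34.0.0.0/8 -> H0 at depth 8
  add 0.0.0.0/0 -> H1 at depth 0
  ? 34.184.245.177  path d0:H1→d1:-→d2:H0→d3:-→d4:-→d5:-→d6:-→d7:-→d8:H0→d9:-→d10:-→d11:-→d12:-→d13:-→d14:-→d15:-→d16:-→d17:-→d18:-→d19:-→d20:-→d21:-→d22:-→d23:-→d24:-→d25:-→d26:-→d27:-→d28:H2  best=H2
  - 0.0.0.0/0 clear@0
  ? 34.0.1.34  path d0:-→d1:-→d2:H0→d3:-→d4:-→d5:-→d6:-→d7:-→d8:H0  best=H0
  ? 11.57.130.103  path d0:-→d1:-→d2:H0→d3:-→d4:-→d5:-→d6:-→d7:-  best=H0
  add 34.184.0.0/16 -> H0 at depth 16
  - 34.184.245.176/28 clear@28
  add 0.0.0.0/1 -> H2 at depth 1
  add 10.76.0.0/14 -> H1 at depth 14
  add 34.0.0.0/8 -> H2 at depth 8
  ? 6.54.146.5  path d0:-→d1:H2→d2:H0→d3:-→d4:-  best=H0
  add 34.184.245.0/24 -> H2 at depth 24
  - 34.184.245.0/24 clear@24
  - 34.184.0.0/16 clear@16
  add 0.0.0.0/2 -> H2 at depth 2
  ? 10.76.56.198  path d0:-→d1:H2→d2:H2→d3:-→d4:-→d5:-→d6:-→d7:-→d8:-→d9:-→d10:-→d11:-→d12:-→d13:-→d14:H1  best=H1
  add 34.0.0.0/8 -> H1 at depth 8
  ? 34.0.0.232  path d0:-→d1:H2→d2:H2→d3:-→d4:-→d5:-→d6:-→d7:-→d8:H1  best=H1
  ? 108.102.90.47  path d0:-→d1:H2  best=H2
  add 10.79.165.0/24 -> H1 at depth 24
  ? 10.76.14.42  path d0:-→d1:H2→d2:H2→d3:-→d4:-→d5:-→d6:-→d7:-→d8:-→d9:-→d10:-→d11:-→d12:-→d13:-→d14:H1  best=H1
  add 0.0.0.0/0 -> H0 at depth 0
  add 34.184.245.178/32 -> H0 at depth 32
  add 34.176.0.0/12 -> H0 at depth 12
  ? 212.13.203.19  path d0:H0  best=H0

== LOOKUPS ==
["H2","H0","H0","H0","H1","H1","H2","H1","H0"]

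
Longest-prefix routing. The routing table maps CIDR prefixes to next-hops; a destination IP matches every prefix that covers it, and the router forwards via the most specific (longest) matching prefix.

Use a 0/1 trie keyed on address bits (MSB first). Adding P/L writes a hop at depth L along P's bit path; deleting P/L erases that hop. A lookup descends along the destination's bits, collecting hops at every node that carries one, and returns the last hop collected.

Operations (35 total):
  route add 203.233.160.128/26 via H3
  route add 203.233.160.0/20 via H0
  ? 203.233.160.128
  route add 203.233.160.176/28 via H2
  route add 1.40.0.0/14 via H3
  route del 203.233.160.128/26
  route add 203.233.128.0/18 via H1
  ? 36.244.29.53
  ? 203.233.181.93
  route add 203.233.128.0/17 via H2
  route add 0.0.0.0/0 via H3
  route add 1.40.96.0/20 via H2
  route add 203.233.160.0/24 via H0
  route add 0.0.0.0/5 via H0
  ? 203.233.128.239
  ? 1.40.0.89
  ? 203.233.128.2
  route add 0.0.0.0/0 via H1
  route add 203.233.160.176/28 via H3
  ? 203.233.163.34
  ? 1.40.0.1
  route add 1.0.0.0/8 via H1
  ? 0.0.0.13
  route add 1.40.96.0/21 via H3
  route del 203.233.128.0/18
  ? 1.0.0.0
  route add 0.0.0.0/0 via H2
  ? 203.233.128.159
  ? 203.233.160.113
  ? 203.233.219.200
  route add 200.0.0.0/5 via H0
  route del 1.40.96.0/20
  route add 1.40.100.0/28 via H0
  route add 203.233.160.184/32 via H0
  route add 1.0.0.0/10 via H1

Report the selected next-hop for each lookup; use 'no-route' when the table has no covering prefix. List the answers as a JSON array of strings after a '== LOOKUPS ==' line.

Process each operation:
  + 203.233.160.128/26 (H3) depth=26
  + 203.233.160.0/20 (H0) depth=20
  Q 203.233.160.128: descend 11001011111010011010000010 ; hops seen [H0,H3] ; pick H3
  + 203.233.160.176/28 (H2) depth=28
  + 1.40.0.0/14 (H3) depth=14
  - 203.233.160.128/26 clear@26
  + 203.233.128.0/18 (H1) depth=18
  Q 36.244.29.53: descend 00 ; hops seen [∅] ; pick no-route
  Q 203.233.181.93: descend 1100101111101001101 ; hops seen [H1] ; pick H1
  + 203.233.128.0/17 (H2) depth=17
  + 0.0.0.0/0 (H3) depth=0
  + 1.40.96.0/20 (H2) depth=20
  + 203.233.160.0/24 (H0) depth=24
  + 0.0.0.0/5 (H0) depth=5
  Q 203.233.128.239: descend 110010111110100110 ; hops seen [H3,H2,H1] ; pick H1
  Q 1.40.0.89: descend 00000001001010000 ; hops seen [H3,H0,H3] ; pick H3
  Q 203.233.128.2: descend 110010111110100110 ; hops seen [H3,H2,H1] ; pick H1
  + 0.0.0.0/0 (H1) depth=0
  + 203.233.160.176/28 (H3) depth=28
  Q 203.233.163.34: descend 1100101111101001101000 ; hops seen [H1,H2,H1,H0] ; pick H0
  Q 1.40.0.1: descend 00000001001010000 ; hops seen [H1,H0,H3] ; pick H3
  + 1.0.0.0/8 (H1) depth=8
  Q 0.0.0.13: descend 0000000 ; hops seen [H1,H0] ; pick H0
  + 1.40.96.0/21 (H3) depth=21
  - 203.233.128.0/18 clear@18
  Q 1.0.0.0: descend 0000000100 ; hops seen [H1,H0,H1] ; pick H1
  + 0.0.0.0/0 (H2) depth=0
  Q 203.233.128.159: descend 110010111110100110 ; hops seen [H2,H2] ; pick H2
  Q 203.233.160.113: descend 110010111110100110100000 ; hops seen [H2,H2,H0,H0] ; pick H0
  Q 203.233.219.200: descend 11001011111010011 ; hops seen [H2,H2] ; pick H2
  + 200.0.0.0/5 (H0) depth=5
  - 1.40.96.0/20 clear@20
  + 1.40.100.0/28 (H0) depth=28
  + 203.233.160.184/32 (H0) depth=32
  + 1.0.0.0/10 (H1) depth=10

== LOOKUPS ==
["H3","no-route","H1","H1","H3","H1","H0","H3","H0","H1","H2","H0","H2"]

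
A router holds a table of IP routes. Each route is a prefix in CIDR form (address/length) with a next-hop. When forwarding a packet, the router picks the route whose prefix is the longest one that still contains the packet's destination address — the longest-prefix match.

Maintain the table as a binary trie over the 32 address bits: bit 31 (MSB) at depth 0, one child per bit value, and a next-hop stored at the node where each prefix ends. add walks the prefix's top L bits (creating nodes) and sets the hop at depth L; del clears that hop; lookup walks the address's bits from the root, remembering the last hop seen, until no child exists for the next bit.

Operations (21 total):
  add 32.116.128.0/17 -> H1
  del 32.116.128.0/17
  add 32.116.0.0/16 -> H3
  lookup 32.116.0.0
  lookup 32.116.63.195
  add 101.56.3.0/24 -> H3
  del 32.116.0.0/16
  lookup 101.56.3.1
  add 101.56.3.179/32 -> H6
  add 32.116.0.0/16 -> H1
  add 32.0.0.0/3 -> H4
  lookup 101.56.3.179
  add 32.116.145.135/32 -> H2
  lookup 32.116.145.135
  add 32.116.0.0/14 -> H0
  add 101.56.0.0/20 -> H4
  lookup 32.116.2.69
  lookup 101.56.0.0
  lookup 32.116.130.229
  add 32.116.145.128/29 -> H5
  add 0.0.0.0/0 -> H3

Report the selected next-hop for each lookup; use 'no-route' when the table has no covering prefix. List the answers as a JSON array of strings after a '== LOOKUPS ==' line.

Process each operation:
  + 32.116.128.0/17 (H1) depth=17
  del 32.116.128.0/17 (clear depth 17)
  + 32.116.0.0/16 (H3) depth=16
  ? 32.116.0.0  path d0:-→d1:-→d2:-→d3:-→d4:-→d5:-→d6:-→d7:-→d8:-→d9:-→d10:-→d11:-→d12:-→d13:-→d14:-→d15:-→d16:H3  best=H3
  ? 32.116.63.195  path d0:-→d1:-→d2:-→d3:-→d4:-→d5:-→d6:-→d7:-→d8:-→d9:-→d10:-→d11:-→d12:-→d13:-→d14:-→d15:-→d16:H3  best=H3
  + 101.56.3.0/24 (H3) depth=24
  del 32.116.0.0/16 (clear depth 16)
  ? 101.56.3.1  path d0:-→d1:-→d2:-→d3:-→d4:-→d5:-→d6:-→d7:-→d8:-→d9:-→d10:-→d11:-→d12:-→d13:-→d14:-→d15:-→d16:-→d17:-→d18:-→d19:-→d20:-→d21:-→d22:-→d23:-→d24:H3  best=H3
  + 101.56.3.179/32 (H6) depth=32
  + 32.116.0.0/16 (H1) depth=16
  + 32.0.0.0/3 (H4) depth=3
  ? 101.56.3.179  path d0:-→d1:-→d2:-→d3:-→d4:-→d5:-→d6:-→d7:-→d8:-→d9:-→d10:-→d11:-→d12:-→d13:-→d14:-→d15:-→d16:-→d17:-→d18:-→d19:-→d20:-→d21:-→d22:-→d23:-→d24:H3→d25:-→d26:-→d27:-→d28:-→d29:-→d30:-→d31:-→d32:H6  best=H6
  + 32.116.145.135/32 (H2) depth=32
  ? 32.116.145.135  path d0:-→d1:-→d2:-→d3:H4→d4:-→d5:-→d6:-→d7:-→d8:-→d9:-→d10:-→d11:-→d12:-→d13:-→d14:-→d15:-→d16:H1→d17:-→d18:-→d19:-→d20:-→d21:-→d22:-→d23:-→d24:-→d25:-→d26:-→d27:-→d28:-→d29:-→d30:-→d31:-→d32:H2  best=H2
  + 32.116.0.0/14 (H0) depth=14
  + 101.56.0.0/20 (H4) depth=20
  ? 32.116.2.69  path d0:-→d1:-→d2:-→d3:H4→d4:-→d5:-→d6:-→d7:-→d8:-→d9:-→d10:-→d11:-→d12:-→d13:-→d14:H0→d15:-→d16:H1  best=H1
  ? 101.56.0.0  path d0:-→d1:-→d2:-→d3:-→d4:-→d5:-→d6:-→d7:-→d8:-→d9:-→d10:-→d11:-→d12:-→d13:-→d14:-→d15:-→d16:-→d17:-→d18:-→d19:-→d20:H4→d21:-→d22:-  best=H4
  ? 32.116.130.229  path d0:-→d1:-→d2:-→d3:H4→d4:-→d5:-→d6:-→d7:-→d8:-→d9:-→d10:-→d11:-→d12:-→d13:-→d14:H0→d15:-→d16:H1→d17:-→d18:-→d19:-  best=H1
  + 32.116.145.128/29 (H5) depth=29
  + 0.0.0.0/0 (H3) depth=0

== LOOKUPS ==
["H3","H3","H3","H6","H2","H1","H4","H1"]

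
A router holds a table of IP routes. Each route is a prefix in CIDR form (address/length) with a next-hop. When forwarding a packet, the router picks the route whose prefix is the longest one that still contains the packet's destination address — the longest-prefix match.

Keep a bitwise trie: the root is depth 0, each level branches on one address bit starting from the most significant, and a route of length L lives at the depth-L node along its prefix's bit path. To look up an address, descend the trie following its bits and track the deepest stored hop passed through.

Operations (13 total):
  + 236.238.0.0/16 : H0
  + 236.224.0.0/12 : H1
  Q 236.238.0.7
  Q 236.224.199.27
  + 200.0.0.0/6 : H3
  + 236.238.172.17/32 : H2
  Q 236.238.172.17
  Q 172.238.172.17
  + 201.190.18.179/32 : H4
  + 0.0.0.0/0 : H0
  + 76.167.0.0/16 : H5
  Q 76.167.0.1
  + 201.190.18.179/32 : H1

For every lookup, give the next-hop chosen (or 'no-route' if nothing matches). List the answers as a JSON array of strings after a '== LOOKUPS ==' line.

Trace:
  add 236.238.0.0/16 -> H0 at depth 16
  add 236.224.0.0/12 -> H1 at depth 12
  ? 236.238.0.7  path d0:-→d1:-→d2:-→d3:-→d4:-→d5:-→d6:-→d7:-→d8:-→d9:-→d10:-→d11:-→d12:H1→d13:-→d14:-→d15:-→d16:H0  best=H0
  ? 236.224.199.27  path d0:-→d1:-→d2:-→d3:-→d4:-→d5:-→d6:-→d7:-→d8:-→d9:-→d10:-→d11:-→d12:H1  best=H1
  add 200.0.0.0/6 -> H3 at depth 6
  add 236.238.172.17/32 -> H2 at depth 32
  ? 236.238.172.17  path d0:-→d1:-→d2:-→d3:-→d4:-→d5:-→d6:-→d7:-→d8:-→d9:-→d10:-→d11:-→d12:H1→d13:-→d14:-→d15:-→d16:H0→d17:-→d18:-→d19:-→d20:-→d21:-→d22:-→d23:-→d24:-→d25:-→d26:-→d27:-→d28:-→d29:-→d30:-→d31:-→d32:H2  best=H2
  ? 172.238.172.17  path d0:-→d1:-  best=no-route
  add 201.190.18.179/32 -> H4 at depth 32
  add 0.0.0.0/0 -> H0 at depth 0
  add 76.167.0.0/16 -> H5 at depth 16
  ? 76.167.0.1  path d0:H0→d1:-→d2:-→d3:-→d4:-→d5:-→d6:-→d7:-→d8:-→d9:-→d10:-→d11:-→d12:-→d13:-→d14:-→d15:-→d16:H5  best=H5
  add 201.190.18.179/32 -> H1 at depth 32

== LOOKUPS ==
["H0","H1","H2","no-route","H5"]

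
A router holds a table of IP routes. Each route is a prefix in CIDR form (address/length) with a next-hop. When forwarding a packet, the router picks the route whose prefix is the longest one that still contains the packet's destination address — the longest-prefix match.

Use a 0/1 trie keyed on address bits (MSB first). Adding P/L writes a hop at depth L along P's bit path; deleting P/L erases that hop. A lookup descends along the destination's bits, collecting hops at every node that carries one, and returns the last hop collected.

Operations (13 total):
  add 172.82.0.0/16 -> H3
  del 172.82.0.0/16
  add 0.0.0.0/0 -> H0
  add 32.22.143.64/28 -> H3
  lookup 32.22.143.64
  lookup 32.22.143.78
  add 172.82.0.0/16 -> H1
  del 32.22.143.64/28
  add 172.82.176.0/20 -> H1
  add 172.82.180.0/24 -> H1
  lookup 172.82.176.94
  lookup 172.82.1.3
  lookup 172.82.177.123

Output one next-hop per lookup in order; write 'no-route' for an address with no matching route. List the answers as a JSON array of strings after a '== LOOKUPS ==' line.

Process each operation:
  + 172.82.0.0/16 (H3) depth=16
  - 172.82.0.0/16 clear@16
  + 0.0.0.0/0 (H0) depth=0
  + 32.22.143.64/28 (H3) depth=28
  ? 32.22.143.64  path d0:H0→d1:-→d2:-→d3:-→d4:-→d5:-→d6:-→d7:-→d8:-→d9:-→d10:-→d11:-→d12:-→d13:-→d14:-→d15:-→d16:-→d17:-→d18:-→d19:-→d20:-→d21:-→d22:-→d23:-→d24:-→d25:-→d26:-→d27:-→d28:H3  best=H3
  ? 32.22.143.78  path d0:H0→d1:-→d2:-→d3:-→d4:-→d5:-→d6:-→d7:-→d8:-→d9:-→d10:-→d11:-→d12:-→d13:-→d14:-→d15:-→d16:-→d17:-→d18:-→d19:-→d20:-→d21:-→d22:-→d23:-→d24:-→d25:-→d26:-→d27:-→d28:H3  best=H3
  + 172.82.0.0/16 (H1) depth=16
  - 32.22.143.64/28 clear@28
  + 172.82.176.0/20 (H1) depth=20
  + 172.82.180.0/24 (H1) depth=24
  ? 172.82.176.94  path d0:H0→d1:-→d2:-→d3:-→d4:-→d5:-→d6:-→d7:-→d8:-→d9:-→d10:-→d11:-→d12:-→d13:-→d14:-→d15:-→d16:H1→d17:-→d18:-→d19:-→d20:H1→d21:-  best=H1
  ? 172.82.1.3  path d0:H0→d1:-→d2:-→d3:-→d4:-→d5:-→d6:-→d7:-→d8:-→d9:-→d10:-→d11:-→d12:-→d13:-→d14:-→d15:-→d16:H1  best=H1
  ? 172.82.177.123  path d0:H0→d1:-→d2:-→d3:-→d4:-→d5:-→d6:-→d7:-→d8:-→d9:-→d10:-→d11:-→d12:-→d13:-→d14:-→d15:-→d16:H1→d17:-→d18:-→d19:-→d20:H1→d21:-  best=H1

== LOOKUPS ==
["H3","H3","H1","H1","H1"]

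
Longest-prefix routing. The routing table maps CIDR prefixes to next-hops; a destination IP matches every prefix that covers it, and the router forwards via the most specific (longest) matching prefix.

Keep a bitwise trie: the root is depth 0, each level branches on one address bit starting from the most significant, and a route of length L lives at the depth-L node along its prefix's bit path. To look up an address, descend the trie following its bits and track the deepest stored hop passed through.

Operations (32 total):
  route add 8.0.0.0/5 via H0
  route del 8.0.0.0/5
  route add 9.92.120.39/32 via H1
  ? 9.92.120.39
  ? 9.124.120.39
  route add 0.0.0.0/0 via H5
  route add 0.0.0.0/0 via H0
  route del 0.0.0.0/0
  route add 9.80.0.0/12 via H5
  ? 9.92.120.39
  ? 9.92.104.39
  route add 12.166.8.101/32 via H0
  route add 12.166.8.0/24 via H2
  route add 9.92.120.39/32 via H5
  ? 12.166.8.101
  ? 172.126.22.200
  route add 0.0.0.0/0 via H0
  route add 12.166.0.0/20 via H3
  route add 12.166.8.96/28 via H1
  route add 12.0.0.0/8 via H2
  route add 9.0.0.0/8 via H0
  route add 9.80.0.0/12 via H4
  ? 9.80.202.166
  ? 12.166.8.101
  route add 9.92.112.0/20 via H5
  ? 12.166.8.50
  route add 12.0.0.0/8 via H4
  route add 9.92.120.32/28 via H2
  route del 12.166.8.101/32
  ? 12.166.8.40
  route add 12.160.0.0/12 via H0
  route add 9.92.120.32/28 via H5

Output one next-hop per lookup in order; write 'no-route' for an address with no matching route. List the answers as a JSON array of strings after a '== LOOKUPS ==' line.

Apply in order:
  + 8.0.0.0/5 (H0) depth=5
  del 8.0.0.0/5 (clear depth 5)
  + 9.92.120.39/32 (H1) depth=32
  lookup 9.92.120.39: bits 00001001010111000111100000100111 walk d0:-→d1:-→d2:-→d3:-→d4:-→d5:-→d6:-→d7:-→d8:-→d9:-→d10:-→d11:-→d12:-→d13:-→d14:-→d15:-→d16:-→d17:-→d18:-→d19:-→d20:-→d21:-→d22:-→d23:-→d24:-→d25:-→d26:-→d27:-→d28:-→d29:-→d30:-→d31:-→d32:H1 -> H1
  lookup 9.124.120.39: bits 0000100101 walk d0:-→d1:-→d2:-→d3:-→d4:-→d5:-→d6:-→d7:-→d8:-→d9:-→d10:- -> no-route
  + 0.0.0.0/0 (H5) depth=0
  + 0.0.0.0/0 (H0) depth=0
  del 0.0.0.0/0 (clear depth 0)
  + 9.80.0.0/12 (H5) depth=12
  lookup 9.92.120.39: bits 00001001010111000111100000100111 walk d0:-→d1:-→d2:-→d3:-→d4:-→d5:-→d6:-→d7:-→d8:-→d9:-→d10:-→d11:-→d12:H5→d13:-→d14:-→d15:-→d16:-→d17:-→d18:-→d19:-→d20:-→d21:-→d22:-→d23:-→d24:-→d25:-→d26:-→d27:-→d28:-→d29:-→d30:-→d31:-→d32:H1 -> H1
  lookup 9.92.104.39: bits 0000100101011100011 walk d0:-→d1:-→d2:-→d3:-→d4:-→d5:-→d6:-→d7:-→d8:-→d9:-→d10:-→d11:-→d12:H5→d13:-→d14:-→d15:-→d16:-→d17:-→d18:-→d19:- -> H5
  + 12.166.8.101/32 (H0) depth=32
  + 12.166.8.0/24 (H2) depth=24
  + 9.92.120.39/32 (H5) depth=32
  lookup 12.166.8.101: bits 00001100101001100000100001100101 walk d0:-→d1:-→d2:-→d3:-→d4:-→d5:-→d6:-→d7:-→d8:-→d9:-→d10:-→d11:-→d12:-→d13:-→d14:-→d15:-→d16:-→d17:-→d18:-→d19:-→d20:-→d21:-→d22:-→d23:-→d24:H2→d25:-→d26:-→d27:-→d28:-→d29:-→d30:-→d31:-→d32:H0 -> H0
  lookup 172.126.22.200: bits ε walk d0:- -> no-route
  + 0.0.0.0/0 (H0) depth=0
  + 12.166.0.0/20 (H3) depth=20
  + 12.166.8.96/28 (H1) depth=28
  + 12.0.0.0/8 (H2) depth=8
  + 9.0.0.0/8 (H0) depth=8
  + 9.80.0.0/12 (H4) depth=12
  lookup 9.80.202.166: bits 000010010101 walk d0:H0→d1:-→d2:-→d3:-→d4:-→d5:-→d6:-→d7:-→d8:H0→d9:-→d10:-→d11:-→d12:H4 -> H4
  lookup 12.166.8.101: bits 00001100101001100000100001100101 walk d0:H0→d1:-→d2:-→d3:-→d4:-→d5:-→d6:-→d7:-→d8:H2→d9:-→d10:-→d11:-→d12:-→d13:-→d14:-→d15:-→d16:-→d17:-→d18:-→d19:-→d20:H3→d21:-→d22:-→d23:-→d24:H2→d25:-→d26:-→d27:-→d28:H1→d29:-→d30:-→d31:-→d32:H0 -> H0
  + 9.92.112.0/20 (H5) depth=20
  lookup 12.166.8.50: bits 0000110010100110000010000 walk d0:H0→d1:-→d2:-→d3:-→d4:-→d5:-→d6:-→d7:-→d8:H2→d9:-→d10:-→d11:-→d12:-→d13:-→d14:-→d15:-→d16:-→d17:-→d18:-→d19:-→d20:H3→d21:-→d22:-→d23:-→d24:H2→d25:- -> H2
  + 12.0.0.0/8 (H4) depth=8
  + 9.92.120.32/28 (H2) depth=28
  del 12.166.8.101/32 (clear depth 32)
  lookup 12.166.8.40: bits 0000110010100110000010000 walk d0:H0→d1:-→d2:-→d3:-→d4:-→d5:-→d6:-→d7:-→d8:H4→d9:-→d10:-→d11:-→d12:-→d13:-→d14:-→d15:-→d16:-→d17:-→d18:-→d19:-→d20:H3→d21:-→d22:-→d23:-→d24:H2→d25:- -> H2
  + 12.160.0.0/12 (H0) depth=12
  + 9.92.120.32/28 (H5) depth=28

== LOOKUPS ==
["H1","no-route","H1","H5","H0","no-route","H4","H0","H2","H2"]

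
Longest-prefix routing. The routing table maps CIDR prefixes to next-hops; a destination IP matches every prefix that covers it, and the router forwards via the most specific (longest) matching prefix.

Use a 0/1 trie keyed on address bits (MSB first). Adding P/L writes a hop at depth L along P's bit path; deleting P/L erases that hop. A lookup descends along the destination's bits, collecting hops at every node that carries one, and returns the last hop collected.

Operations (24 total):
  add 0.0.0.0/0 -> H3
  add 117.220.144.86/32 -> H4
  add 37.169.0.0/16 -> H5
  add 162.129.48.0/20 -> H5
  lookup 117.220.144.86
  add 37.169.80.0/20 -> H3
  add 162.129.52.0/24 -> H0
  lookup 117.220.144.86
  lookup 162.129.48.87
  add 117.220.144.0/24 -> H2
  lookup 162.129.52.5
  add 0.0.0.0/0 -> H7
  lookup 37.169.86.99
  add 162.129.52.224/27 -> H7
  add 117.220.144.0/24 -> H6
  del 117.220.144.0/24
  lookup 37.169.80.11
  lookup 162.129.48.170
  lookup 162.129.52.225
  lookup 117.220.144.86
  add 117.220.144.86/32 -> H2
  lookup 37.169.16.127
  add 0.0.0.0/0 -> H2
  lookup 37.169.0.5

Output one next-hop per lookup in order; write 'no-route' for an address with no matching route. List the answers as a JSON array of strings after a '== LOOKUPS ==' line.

Trace:
  add 0.0.0.0/0 -> H3 at depth 0
  add 117.220.144.86/32 -> H4 at depth 32
  add 37.169.0.0/16 -> H5 at depth 16
  add 162.129.48.0/20 -> H5 at depth 20
  lookup 117.220.144.86: bits 01110101110111001001000001010110 walk d0:H3→d1:-→d2:-→d3:-→d4:-→d5:-→d6:-→d7:-→d8:-→d9:-→d10:-→d11:-→d12:-→d13:-→d14:-→d15:-→d16:-→d17:-→d18:-→d19:-→d20:-→d21:-→d22:-→d23:-→d24:-→d25:-→d26:-→d27:-→d28:-→d29:-→d30:-→d31:-→d32:H4 -> H4
  add 37.169.80.0/20 -> H3 at depth 20
  add 162.129.52.0/24 -> H0 at depth 24
  lookup 117.220.144.86: bits 01110101110111001001000001010110 walk d0:H3→d1:-→d2:-→d3:-→d4:-→d5:-→d6:-→d7:-→d8:-→d9:-→d10:-→d11:-→d12:-→d13:-→d14:-→d15:-→d16:-→d17:-→d18:-→d19:-→d20:-→d21:-→d22:-→d23:-→d24:-→d25:-→d26:-→d27:-→d28:-→d29:-→d30:-→d31:-→d32:H4 -> H4
  lookup 162.129.48.87: bits 101000101000000100110 walk d0:H3→d1:-→d2:-→d3:-→d4:-→d5:-→d6:-→d7:-→d8:-→d9:-→d10:-→d11:-→d12:-→d13:-→d14:-→d15:-→d16:-→d17:-→d18:-→d19:-→d20:H5→d21:- -> H5
  add 117.220.144.0/24 -> H2 at depth 24
  lookup 162.129.52.5: bits 101000101000000100110100 walk d0:H3→d1:-→d2:-→d3:-→d4:-→d5:-→d6:-→d7:-→d8:-→d9:-→d10:-→d11:-→d12:-→d13:-→d14:-→d15:-→d16:-→d17:-→d18:-→d19:-→d20:H5→d21:-→d22:-→d23:-→d24:H0 -> H0
  add 0.0.0.0/0 -> H7 at depth 0
  lookup 37.169.86.99: bits 00100101101010010101 walk d0:H7→d1:-→d2:-→d3:-→d4:-→d5:-→d6:-→d7:-→d8:-→d9:-→d10:-→d11:-→d12:-→d13:-→d14:-→d15:-→d16:H5→d17:-→d18:-→d19:-→d20:H3 -> H3
  add 162.129.52.224/27 -> H7 at depth 27
  add 117.220.144.0/24 -> H6 at depth 24
  del 117.220.144.0/24 (clear depth 24)
  lookup 37.169.80.11: bits 00100101101010010101 walk d0:H7→d1:-→d2:-→d3:-→d4:-→d5:-→d6:-→d7:-→d8:-→d9:-→d10:-→d11:-→d12:-→d13:-→d14:-→d15:-→d16:H5→d17:-→d18:-→d19:-→d20:H3 -> H3
  lookup 162.129.48.170: bits 101000101000000100110 walk d0:H7→d1:-→d2:-→d3:-→d4:-→d5:-→d6:-→d7:-→d8:-→d9:-→d10:-→d11:-→d12:-→d13:-→d14:-→d15:-→d16:-→d17:-→d18:-→d19:-→d20:H5→d21:- -> H5
  lookup 162.129.52.225: bits 101000101000000100110100111 walk d0:H7→d1:-→d2:-→d3:-→d4:-→d5:-→d6:-→d7:-→d8:-→d9:-→d10:-→d11:-→d12:-→d13:-→d14:-→d15:-→d16:-→d17:-→d18:-→d19:-→d20:H5→d21:-→d22:-→d23:-→d24:H0→d25:-→d26:-→d27:H7 -> H7
  lookup 117.220.144.86: bits 01110101110111001001000001010110 walk d0:H7→d1:-→d2:-→d3:-→d4:-→d5:-→d6:-→d7:-→d8:-→d9:-→d10:-→d11:-→d12:-→d13:-→d14:-→d15:-→d16:-→d17:-→d18:-→d19:-→d20:-→d21:-→d22:-→d23:-→d24:-→d25:-→d26:-→d27:-→d28:-→d29:-→d30:-→d31:-→d32:H4 -> H4
  add 117.220.144.86/32 -> H2 at depth 32
  lookup 37.169.16.127: bits 00100101101010010 walk d0:H7→d1:-→d2:-→d3:-→d4:-→d5:-→d6:-→d7:-→d8:-→d9:-→d10:-→d11:-→d12:-→d13:-→d14:-→d15:-→d16:H5→d17:- -> H5
  add 0.0.0.0/0 -> H2 at depth 0
  lookup 37.169.0.5: bits 00100101101010010 walk d0:H2→d1:-→d2:-→d3:-→d4:-→d5:-→d6:-→d7:-→d8:-→d9:-→d10:-→d11:-→d12:-→d13:-→d14:-→d15:-→d16:H5→d17:- -> H5

== LOOKUPS ==
["H4","H4","H5","H0","H3","H3","H5","H7","H4","H5","H5"]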